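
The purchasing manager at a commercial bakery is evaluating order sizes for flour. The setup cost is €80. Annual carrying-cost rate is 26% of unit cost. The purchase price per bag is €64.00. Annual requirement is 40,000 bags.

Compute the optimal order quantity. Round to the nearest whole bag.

H = i·C = 0.26 × €64 = €16.6400 per bag-year
Optimal lot size Q* = (2 × 40,000 × €80 / €16.64)^½ ≈ 620.17

620 bags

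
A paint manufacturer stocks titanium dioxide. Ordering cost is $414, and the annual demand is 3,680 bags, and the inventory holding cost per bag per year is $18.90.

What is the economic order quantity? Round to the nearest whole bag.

Optimal lot size Q* = (2 × 3,680 × $414 / $18.9)^½ ≈ 401.52

402 bags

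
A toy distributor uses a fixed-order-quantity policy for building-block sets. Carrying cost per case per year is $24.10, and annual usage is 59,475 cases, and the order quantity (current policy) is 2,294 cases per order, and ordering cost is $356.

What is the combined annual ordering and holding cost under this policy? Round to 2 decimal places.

Ordering: D/Q × S = 59,475/2,294 × $356 = $9,229.77
Holding:  Q/2 × H = 2,294/2 × $24.1 = $27,642.70
Total = $9,229.77 + $27,642.70 = $36,872.47

$36,872.47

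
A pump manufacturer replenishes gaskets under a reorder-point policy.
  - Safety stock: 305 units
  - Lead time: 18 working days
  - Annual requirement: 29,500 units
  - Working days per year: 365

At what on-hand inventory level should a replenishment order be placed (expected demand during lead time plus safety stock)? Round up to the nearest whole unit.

Daily demand d = 29,500 / 365 = 80.822 units/day
Demand during lead time = 80.822 × 18 = 1,454.79
Reorder point = 1,454.79 + 305 = 1,759.79 → round up

1,760 units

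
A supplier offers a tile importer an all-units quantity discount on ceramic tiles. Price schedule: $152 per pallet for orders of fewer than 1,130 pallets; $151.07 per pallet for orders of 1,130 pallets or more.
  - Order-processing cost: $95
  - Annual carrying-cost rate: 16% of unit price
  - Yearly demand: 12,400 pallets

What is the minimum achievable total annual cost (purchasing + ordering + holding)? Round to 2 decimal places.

H₁ = 16%×$152 = $24.3200;  H₂ = 16%×$151.07 = $24.1712
EOQ₁ = √(2×12,400×95/24.3200) = 311.25  (< 1,130, feasible at tier 1)
EOQ₂ = √(2×12,400×95/24.1712) = 312.20  (< 1,130 → use Q = 1,130 at tier-2 price)
TC(tier 1 (EOQ₁), Q≈311.2) = $1,892,369.54
TC(tier 2, Q≈1,130.0) = $1,887,967.21
Minimum at tier 2: $1,887,967.21

$1,887,967.21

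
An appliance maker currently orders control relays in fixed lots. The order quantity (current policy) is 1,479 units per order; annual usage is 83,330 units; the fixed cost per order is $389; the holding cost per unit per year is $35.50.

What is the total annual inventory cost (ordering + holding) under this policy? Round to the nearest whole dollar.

$48,169

Ordering: D/Q × S = 83,330/1,479 × $389 = $21,917.09
Holding:  Q/2 × H = 1,479/2 × $35.5 = $26,252.25
Total = $21,917.09 + $26,252.25 = $48,169.34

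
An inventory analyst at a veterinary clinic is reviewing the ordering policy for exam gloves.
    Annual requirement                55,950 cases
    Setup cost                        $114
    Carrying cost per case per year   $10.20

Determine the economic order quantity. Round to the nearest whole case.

Optimal lot size Q* = (2 × 55,950 × $114 / $10.2)^½ ≈ 1,118.32

1,118 cases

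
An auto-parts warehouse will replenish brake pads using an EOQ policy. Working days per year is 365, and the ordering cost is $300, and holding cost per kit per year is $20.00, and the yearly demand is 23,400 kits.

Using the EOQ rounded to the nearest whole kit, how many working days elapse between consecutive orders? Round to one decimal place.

13.1 days

EOQ = √(2DS/H) = √(2 × 23,400 × 300 / 20)
    = √(702,000.00) ≈ 837.85 → Q = 838 kits
T = Q/D × 365 days = 838/23,400 × 365 = 13.071 days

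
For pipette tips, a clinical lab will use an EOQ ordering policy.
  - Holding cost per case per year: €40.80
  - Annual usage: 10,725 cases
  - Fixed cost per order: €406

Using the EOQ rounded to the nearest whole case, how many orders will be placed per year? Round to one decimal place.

23.2 orders per year

Optimal lot size Q* = (2 × 10,725 × €406 / €40.8)^½ ≈ 462.00 → Q = 462
Orders per year = D/Q = 10,725 / 462 = 23.214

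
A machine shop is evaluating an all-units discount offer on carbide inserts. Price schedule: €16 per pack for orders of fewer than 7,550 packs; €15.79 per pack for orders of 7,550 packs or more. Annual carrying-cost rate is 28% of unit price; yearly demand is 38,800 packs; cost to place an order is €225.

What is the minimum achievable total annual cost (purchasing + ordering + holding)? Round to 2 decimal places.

€629,644.25

H₁ = 28%×€16 = €4.4800;  H₂ = 28%×€15.79 = €4.4212
EOQ₁ = √(2×38,800×225/4.4800) = 1,974.16  (< 7,550, feasible at tier 1)
EOQ₂ = √(2×38,800×225/4.4212) = 1,987.25  (< 7,550 → use Q = 7,550 at tier-2 price)
TC(tier 1 (EOQ₁), Q≈1,974.2) = €629,644.25
TC(tier 2, Q≈7,550.0) = €630,498.32
Minimum at tier 1 (EOQ₁): €629,644.25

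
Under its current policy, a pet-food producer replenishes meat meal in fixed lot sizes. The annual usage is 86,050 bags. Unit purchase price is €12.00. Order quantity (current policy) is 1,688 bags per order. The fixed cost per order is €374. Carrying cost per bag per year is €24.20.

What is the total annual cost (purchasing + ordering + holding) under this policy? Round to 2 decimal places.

€1,072,090.38

Ordering: D/Q × S = 86,050/1,688 × €374 = €19,065.58
Holding:  Q/2 × H = 1,688/2 × €24.2 = €20,424.80
Purchase cost = D·C = 86,050 × 12 = €1,032,600.00
Total = €19,065.58 + €20,424.80 + €1,032,600.00 = €1,072,090.38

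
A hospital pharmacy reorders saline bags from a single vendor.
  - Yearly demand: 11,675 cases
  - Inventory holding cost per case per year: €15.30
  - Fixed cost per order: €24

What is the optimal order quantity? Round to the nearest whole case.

191 cases

Optimal lot size Q* = (2 × 11,675 × €24 / €15.3)^½ ≈ 191.38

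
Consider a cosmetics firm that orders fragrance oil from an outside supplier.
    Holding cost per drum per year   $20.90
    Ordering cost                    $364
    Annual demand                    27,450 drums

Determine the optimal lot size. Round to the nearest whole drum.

978 drums

Optimal lot size Q* = (2 × 27,450 × $364 / $20.9)^½ ≈ 977.83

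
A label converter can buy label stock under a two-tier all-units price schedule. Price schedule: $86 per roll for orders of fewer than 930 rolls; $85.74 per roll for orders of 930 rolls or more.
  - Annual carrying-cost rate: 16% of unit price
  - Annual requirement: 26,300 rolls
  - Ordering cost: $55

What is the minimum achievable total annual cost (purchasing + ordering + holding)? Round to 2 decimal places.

H₁ = 16%×$86 = $13.7600;  H₂ = 16%×$85.74 = $13.7184
EOQ₁ = √(2×26,300×55/13.7600) = 458.53  (< 930, feasible at tier 1)
EOQ₂ = √(2×26,300×55/13.7184) = 459.22  (< 930 → use Q = 930 at tier-2 price)
TC(tier 1 (EOQ₁), Q≈458.5) = $2,268,109.33
TC(tier 2, Q≈930.0) = $2,262,896.43
Minimum at tier 2: $2,262,896.43

$2,262,896.43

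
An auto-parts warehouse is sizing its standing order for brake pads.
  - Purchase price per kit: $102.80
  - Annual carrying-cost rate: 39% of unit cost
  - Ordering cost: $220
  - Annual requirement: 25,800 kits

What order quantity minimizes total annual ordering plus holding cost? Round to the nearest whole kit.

Holding cost per kit per year: H = 39% × $102.8 = $40.0920
Optimal lot size Q* = (2 × 25,800 × $220 / $40.092)^½ ≈ 532.12

532 kits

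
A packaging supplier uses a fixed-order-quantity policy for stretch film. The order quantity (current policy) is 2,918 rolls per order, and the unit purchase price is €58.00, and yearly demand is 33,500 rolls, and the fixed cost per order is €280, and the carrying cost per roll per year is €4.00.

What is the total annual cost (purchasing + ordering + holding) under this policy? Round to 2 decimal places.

Ordering: D/Q × S = 33,500/2,918 × €280 = €3,214.53
Holding:  Q/2 × H = 2,918/2 × €4 = €5,836.00
Purchase cost = D·C = 33,500 × 58 = €1,943,000.00
Total = €3,214.53 + €5,836.00 + €1,943,000.00 = €1,952,050.53

€1,952,050.53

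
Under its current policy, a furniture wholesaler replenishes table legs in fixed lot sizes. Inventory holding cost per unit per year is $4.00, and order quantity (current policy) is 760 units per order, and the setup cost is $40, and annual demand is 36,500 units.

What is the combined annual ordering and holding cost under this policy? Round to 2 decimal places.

Ordering: D/Q × S = 36,500/760 × $40 = $1,921.05
Holding:  Q/2 × H = 760/2 × $4 = $1,520.00
Total = $1,921.05 + $1,520.00 = $3,441.05

$3,441.05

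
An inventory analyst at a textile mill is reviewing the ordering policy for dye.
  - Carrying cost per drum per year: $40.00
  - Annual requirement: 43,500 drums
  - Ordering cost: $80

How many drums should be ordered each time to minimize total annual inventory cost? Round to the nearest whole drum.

Optimal lot size Q* = (2 × 43,500 × $80 / $40)^½ ≈ 417.13

417 drums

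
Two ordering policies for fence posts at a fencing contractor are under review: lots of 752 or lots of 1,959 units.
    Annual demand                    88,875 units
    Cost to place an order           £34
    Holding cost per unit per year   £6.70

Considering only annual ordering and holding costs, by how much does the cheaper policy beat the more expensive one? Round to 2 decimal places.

£1,567.66

TC(Q) = (D/Q)S + (Q/2)H
TC(752) = (88,875/752)×34 + (752/2)×6.7 = £6,537.48
TC(1,959) = (88,875/1,959)×34 + (1,959/2)×6.7 = £8,105.15
Cheaper: Q = 752.  Difference = £1,567.66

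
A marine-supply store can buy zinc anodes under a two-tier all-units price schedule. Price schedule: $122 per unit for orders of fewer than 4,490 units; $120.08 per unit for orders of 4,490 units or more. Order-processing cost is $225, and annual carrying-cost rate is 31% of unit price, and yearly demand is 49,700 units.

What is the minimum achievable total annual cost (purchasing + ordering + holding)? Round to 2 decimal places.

$6,054,036.21

H₁ = 31%×$122 = $37.8200;  H₂ = 31%×$120.08 = $37.2248
EOQ₁ = √(2×49,700×225/37.8200) = 769.00  (< 4,490, feasible at tier 1)
EOQ₂ = √(2×49,700×225/37.2248) = 775.12  (< 4,490 → use Q = 4,490 at tier-2 price)
TC(tier 1 (EOQ₁), Q≈769.0) = $6,092,483.40
TC(tier 2, Q≈4,490.0) = $6,054,036.21
Minimum at tier 2: $6,054,036.21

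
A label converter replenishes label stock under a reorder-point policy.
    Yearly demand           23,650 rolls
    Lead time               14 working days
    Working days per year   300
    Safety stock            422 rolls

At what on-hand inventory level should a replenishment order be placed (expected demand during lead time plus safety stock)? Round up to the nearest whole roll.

Daily demand d = 23,650 / 300 = 78.833 rolls/day
Demand during lead time = 78.833 × 14 = 1,103.67
Reorder point = 1,103.67 + 422 = 1,525.67 → round up

1,526 rolls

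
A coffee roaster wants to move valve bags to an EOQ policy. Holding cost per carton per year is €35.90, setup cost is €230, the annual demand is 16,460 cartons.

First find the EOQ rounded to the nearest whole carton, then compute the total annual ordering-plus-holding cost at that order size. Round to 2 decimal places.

€16,486.98

Optimal lot size Q* = (2 × 16,460 × €230 / €35.9)^½ ≈ 459.25 → Q = 459 cartons
Ordering: D/Q × S = 16,460/459 × €230 = €8,247.93
Holding:  Q/2 × H = 459/2 × €35.9 = €8,239.05
Total = €8,247.93 + €8,239.05 = €16,486.98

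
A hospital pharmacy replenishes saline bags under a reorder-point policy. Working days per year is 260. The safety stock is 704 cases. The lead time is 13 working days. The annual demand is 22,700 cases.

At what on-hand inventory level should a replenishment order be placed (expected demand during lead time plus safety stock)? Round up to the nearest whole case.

Daily demand d = 22,700 / 260 = 87.308 cases/day
Demand during lead time = 87.308 × 13 = 1,135.00
Reorder point = 1,135.00 + 704 = 1,839.00 → round up

1,839 cases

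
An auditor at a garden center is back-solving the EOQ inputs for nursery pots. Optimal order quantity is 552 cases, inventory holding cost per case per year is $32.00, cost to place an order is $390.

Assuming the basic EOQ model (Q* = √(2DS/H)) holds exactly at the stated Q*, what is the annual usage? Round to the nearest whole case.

12,501 cases per year

From Q* = √(2DS/H) ⇒ Q*² = 2DS/H.
D = Q²H / (2S) = 552² × 32 / (2 × 390) = 12,500.68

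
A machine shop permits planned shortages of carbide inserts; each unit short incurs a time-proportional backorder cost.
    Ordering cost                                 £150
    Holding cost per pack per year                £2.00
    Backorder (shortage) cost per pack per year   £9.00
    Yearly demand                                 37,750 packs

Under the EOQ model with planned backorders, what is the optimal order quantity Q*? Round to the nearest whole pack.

Basic EOQ = √(2·37,750·150/2) = 2,379.601
Backorder adjustment √((H+b)/b) = √((2+9)/9) = 1.1055
Q* = 2,379.601 × 1.1055 ≈ 2,630.75

2,631 packs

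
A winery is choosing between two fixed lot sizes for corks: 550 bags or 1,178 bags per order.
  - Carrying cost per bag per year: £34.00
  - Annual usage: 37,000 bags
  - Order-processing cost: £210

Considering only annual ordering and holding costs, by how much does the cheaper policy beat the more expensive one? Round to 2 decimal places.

Annual cost at Q: ordering D·S/Q plus holding Q·H/2.
TC(550) = (37,000/550)×210 + (550/2)×34 = £23,477.27
TC(1,178) = (37,000/1,178)×210 + (1,178/2)×34 = £26,621.93
|ΔTC| = |£23,477.27 − £26,621.93| = £3,144.65

£3,144.65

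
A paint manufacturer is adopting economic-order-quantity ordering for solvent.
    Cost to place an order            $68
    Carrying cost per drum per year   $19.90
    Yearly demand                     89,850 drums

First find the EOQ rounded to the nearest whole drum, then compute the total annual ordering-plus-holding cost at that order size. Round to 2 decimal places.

Q* = √(2·D·S / H) = √(2·89,850·68 / 19.9) = √614,050.3 ≈ 783.61 → Q = 784 drums
Orders/yr = 89,850/784 = 114.605; ordering cost = 114.605 × $68 = $7,793.11
Average inventory = 784/2 = 392; holding cost = 392 × $19.9 = $7,800.80
Total = $7,793.11 + $7,800.80 = $15,593.91

$15,593.91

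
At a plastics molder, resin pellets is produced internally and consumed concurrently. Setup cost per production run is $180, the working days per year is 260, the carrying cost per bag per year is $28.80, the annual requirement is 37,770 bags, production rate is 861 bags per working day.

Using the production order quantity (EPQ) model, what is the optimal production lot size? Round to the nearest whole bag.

Daily demand d = 37,770/260 = 145.269; p = 861; 1 − d/p = 0.83128
EPQ = √(2DS / (H(1 − d/p)))
    = √(2 × 37,770 × 180 / (28.8 × 0.83128)) ≈ 753.62

754 bags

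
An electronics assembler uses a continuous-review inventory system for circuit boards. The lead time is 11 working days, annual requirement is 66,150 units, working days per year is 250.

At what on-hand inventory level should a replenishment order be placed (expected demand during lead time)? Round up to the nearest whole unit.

Daily demand d = 66,150 / 250 = 264.600 units/day
Demand during lead time = 264.600 × 11 = 2,910.60
Reorder point = 2,910.60 → round up

2,911 units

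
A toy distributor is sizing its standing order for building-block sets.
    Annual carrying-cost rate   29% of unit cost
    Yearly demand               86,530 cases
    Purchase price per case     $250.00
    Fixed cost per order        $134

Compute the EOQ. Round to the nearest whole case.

566 cases

Carrying cost H = $250 × 29% = $72.5000/case/yr
2DS/H = 2·86,530·134/72.5 = 319,862.62
EOQ = √319,862.62 ≈ 565.56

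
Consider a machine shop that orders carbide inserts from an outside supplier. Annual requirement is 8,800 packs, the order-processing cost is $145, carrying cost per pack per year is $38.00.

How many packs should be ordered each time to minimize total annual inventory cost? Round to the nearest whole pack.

Q* = √(2·D·S / H) = √(2·8,800·145 / 38) = √67,157.9 ≈ 259.15

259 packs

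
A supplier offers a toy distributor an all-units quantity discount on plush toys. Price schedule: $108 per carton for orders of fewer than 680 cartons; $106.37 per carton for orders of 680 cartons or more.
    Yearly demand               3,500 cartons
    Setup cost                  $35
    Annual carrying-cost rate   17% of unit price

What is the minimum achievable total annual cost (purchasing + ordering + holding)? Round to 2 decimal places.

$378,623.33

H₁ = 17%×$108 = $18.3600;  H₂ = 17%×$106.37 = $18.0829
EOQ₁ = √(2×3,500×35/18.3600) = 115.52  (< 680, feasible at tier 1)
EOQ₂ = √(2×3,500×35/18.0829) = 116.40  (< 680 → use Q = 680 at tier-2 price)
TC(tier 1 (EOQ₁), Q≈115.5) = $380,120.90
TC(tier 2, Q≈680.0) = $378,623.33
Minimum at tier 2: $378,623.33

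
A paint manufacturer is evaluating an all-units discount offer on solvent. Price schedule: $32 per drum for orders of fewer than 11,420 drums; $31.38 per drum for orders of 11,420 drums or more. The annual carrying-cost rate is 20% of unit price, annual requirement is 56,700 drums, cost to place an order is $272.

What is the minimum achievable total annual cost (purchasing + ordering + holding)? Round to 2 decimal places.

H₁ = 20%×$32 = $6.4000;  H₂ = 20%×$31.38 = $6.2760
EOQ₁ = √(2×56,700×272/6.4000) = 2,195.34  (< 11,420, feasible at tier 1)
EOQ₂ = √(2×56,700×272/6.2760) = 2,216.92  (< 11,420 → use Q = 11,420 at tier-2 price)
TC(tier 1 (EOQ₁), Q≈2,195.3) = $1,828,450.15
TC(tier 2, Q≈11,420.0) = $1,816,432.43
Minimum at tier 2: $1,816,432.43

$1,816,432.43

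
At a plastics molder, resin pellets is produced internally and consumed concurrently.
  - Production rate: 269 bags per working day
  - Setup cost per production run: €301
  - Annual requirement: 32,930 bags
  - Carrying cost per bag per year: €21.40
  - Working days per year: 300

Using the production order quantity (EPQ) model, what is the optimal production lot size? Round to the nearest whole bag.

d = 32,930/300 = 109.7667 bags/day;  effective holding cost H(1 − d/p) = 21.4·(1 − 109.7667/269) = 12.66763
Q* = √(2DS / H_eff) = √(2·32,930·301 / 12.66763) ≈ 1,250.97

1,251 bags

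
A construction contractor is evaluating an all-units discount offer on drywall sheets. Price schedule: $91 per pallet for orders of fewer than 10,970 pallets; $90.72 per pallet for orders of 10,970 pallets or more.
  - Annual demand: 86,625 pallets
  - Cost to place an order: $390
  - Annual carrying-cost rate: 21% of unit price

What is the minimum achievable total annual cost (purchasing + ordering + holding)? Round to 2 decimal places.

$7,918,808.48

H₁ = 21%×$91 = $19.1100;  H₂ = 21%×$90.72 = $19.0512
EOQ₁ = √(2×86,625×390/19.1100) = 1,880.35  (< 10,970, feasible at tier 1)
EOQ₂ = √(2×86,625×390/19.0512) = 1,883.25  (< 10,970 → use Q = 10,970 at tier-2 price)
TC(tier 1 (EOQ₁), Q≈1,880.3) = $7,918,808.48
TC(tier 2, Q≈10,970.0) = $7,966,195.48
Minimum at tier 1 (EOQ₁): $7,918,808.48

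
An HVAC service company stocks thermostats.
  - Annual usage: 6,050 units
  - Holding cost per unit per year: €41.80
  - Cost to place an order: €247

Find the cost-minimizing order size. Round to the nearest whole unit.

267 units

Optimal lot size Q* = (2 × 6,050 × €247 / €41.8)^½ ≈ 267.39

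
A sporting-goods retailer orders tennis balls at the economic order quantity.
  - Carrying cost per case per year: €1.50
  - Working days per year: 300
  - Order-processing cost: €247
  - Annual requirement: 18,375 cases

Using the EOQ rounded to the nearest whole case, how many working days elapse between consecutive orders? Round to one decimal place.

40.2 days

Optimal lot size Q* = (2 × 18,375 × €247 / €1.5)^½ ≈ 2,459.98 → Q = 2,460 cases
Days between orders = 300 / (D/Q) = 300 / 7.470 ≈ 40.163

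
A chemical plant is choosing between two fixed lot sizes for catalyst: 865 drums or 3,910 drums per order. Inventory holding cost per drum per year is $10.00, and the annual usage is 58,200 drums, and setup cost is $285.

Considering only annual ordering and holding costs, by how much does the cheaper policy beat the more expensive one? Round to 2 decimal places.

$291.48

Annual cost at Q: ordering D·S/Q plus holding Q·H/2.
TC(865) = (58,200/865)×285 + (865/2)×10 = $23,500.72
TC(3,910) = (58,200/3,910)×285 + (3,910/2)×10 = $23,792.20
Lots of 865 are cheaper by $291.48.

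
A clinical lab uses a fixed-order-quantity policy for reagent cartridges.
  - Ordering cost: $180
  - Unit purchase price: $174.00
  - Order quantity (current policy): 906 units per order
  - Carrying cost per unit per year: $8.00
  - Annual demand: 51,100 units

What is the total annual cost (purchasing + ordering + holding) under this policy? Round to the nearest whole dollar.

Orders/yr = 51,100/906 = 56.402; ordering cost = 56.402 × $180 = $10,152.32
Average inventory = 906/2 = 453; holding cost = 453 × $8 = $3,624.00
Purchase cost = D·C = 51,100 × 174 = $8,891,400.00
Total = $10,152.32 + $3,624.00 + $8,891,400.00 = $8,905,176.32

$8,905,176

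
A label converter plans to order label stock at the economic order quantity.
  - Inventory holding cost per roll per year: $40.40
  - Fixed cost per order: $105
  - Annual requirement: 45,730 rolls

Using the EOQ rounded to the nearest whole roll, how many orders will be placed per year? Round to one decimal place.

2DS/H = 2·45,730·105/40.4 = 237,705.45
EOQ = √237,705.45 ≈ 487.55 → Q = 488
Orders per year = D/Q = 45,730 / 488 = 93.709

93.7 orders per year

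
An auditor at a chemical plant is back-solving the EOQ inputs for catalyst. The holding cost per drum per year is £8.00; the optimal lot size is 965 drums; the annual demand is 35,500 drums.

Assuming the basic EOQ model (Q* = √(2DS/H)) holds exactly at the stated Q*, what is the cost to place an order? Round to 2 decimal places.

£104.93

EOQ relation: Q² = 2DS/H, so rearrange for the unknown.
S = Q²H / (2D) = 965² × 8 / (2 × 35,500) = 104.9268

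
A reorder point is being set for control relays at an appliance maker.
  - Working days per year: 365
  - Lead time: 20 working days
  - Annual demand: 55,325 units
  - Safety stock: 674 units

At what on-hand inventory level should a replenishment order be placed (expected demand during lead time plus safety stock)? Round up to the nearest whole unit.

Daily demand d = 55,325 / 365 = 151.575 units/day
Demand during lead time = 151.575 × 20 = 3,031.51
Reorder point = 3,031.51 + 674 = 3,705.51 → round up

3,706 units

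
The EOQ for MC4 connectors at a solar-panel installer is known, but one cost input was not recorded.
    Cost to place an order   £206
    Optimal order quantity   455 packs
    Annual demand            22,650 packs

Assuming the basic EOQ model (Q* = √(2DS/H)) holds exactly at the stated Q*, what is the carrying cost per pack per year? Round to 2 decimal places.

EOQ relation: Q² = 2DS/H, so rearrange for the unknown.
H = 2DS / Q² = 2 × 22,650 × 206 / 455² = 45.0757

£45.08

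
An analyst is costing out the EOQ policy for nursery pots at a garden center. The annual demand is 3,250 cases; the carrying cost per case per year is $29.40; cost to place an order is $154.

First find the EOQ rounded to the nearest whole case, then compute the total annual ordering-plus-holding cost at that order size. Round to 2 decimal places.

Q* = √(2·D·S / H) = √(2·3,250·154 / 29.4) = √34,047.6 ≈ 184.52 → Q = 185 cases
Ordering: D/Q × S = 3,250/185 × $154 = $2,705.41
Holding:  Q/2 × H = 185/2 × $29.4 = $2,719.50
Total = $2,705.41 + $2,719.50 = $5,424.91

$5,424.91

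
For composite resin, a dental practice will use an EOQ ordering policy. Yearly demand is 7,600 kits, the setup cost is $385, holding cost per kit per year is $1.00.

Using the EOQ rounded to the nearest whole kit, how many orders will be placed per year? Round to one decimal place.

3.1 orders per year

Q* = √(2·D·S / H) = √(2·7,600·385 / 1) = √5,852,000.0 ≈ 2,419.09 → Q = 2,419
N = D/Q = 7,600/2,419 ≈ 3.142 orders/yr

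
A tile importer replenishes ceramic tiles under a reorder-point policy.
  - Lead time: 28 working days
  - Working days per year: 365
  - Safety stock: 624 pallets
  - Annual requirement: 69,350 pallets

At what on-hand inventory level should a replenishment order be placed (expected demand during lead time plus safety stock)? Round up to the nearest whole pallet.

Daily demand d = 69,350 / 365 = 190.000 pallets/day
Demand during lead time = 190.000 × 28 = 5,320.00
Reorder point = 5,320.00 + 624 = 5,944.00 → round up

5,944 pallets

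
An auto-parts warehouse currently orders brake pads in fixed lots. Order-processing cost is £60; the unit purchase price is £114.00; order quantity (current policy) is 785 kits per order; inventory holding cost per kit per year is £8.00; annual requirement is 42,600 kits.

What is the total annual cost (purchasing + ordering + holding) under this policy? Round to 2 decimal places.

Orders/yr = 42,600/785 = 54.268; ordering cost = 54.268 × £60 = £3,256.05
Average inventory = 785/2 = 392.5; holding cost = 392.5 × £8 = £3,140.00
Purchase cost = D·C = 42,600 × 114 = £4,856,400.00
Total = £3,256.05 + £3,140.00 + £4,856,400.00 = £4,862,796.05

£4,862,796.05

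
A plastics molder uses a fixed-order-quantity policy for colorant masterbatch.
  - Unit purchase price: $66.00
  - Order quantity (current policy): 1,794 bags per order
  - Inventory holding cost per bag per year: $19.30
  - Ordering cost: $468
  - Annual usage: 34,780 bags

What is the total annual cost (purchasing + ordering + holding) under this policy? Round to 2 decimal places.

Annual ordering cost = (D/Q)·S = (34,780/1,794) × 468 = $9,073.04
Annual holding cost  = (Q/2)·H = (1,794/2) × 19.3 = $17,312.10
Purchase cost = D·C = 34,780 × 66 = $2,295,480.00
Total = $9,073.04 + $17,312.10 + $2,295,480.00 = $2,321,865.14

$2,321,865.14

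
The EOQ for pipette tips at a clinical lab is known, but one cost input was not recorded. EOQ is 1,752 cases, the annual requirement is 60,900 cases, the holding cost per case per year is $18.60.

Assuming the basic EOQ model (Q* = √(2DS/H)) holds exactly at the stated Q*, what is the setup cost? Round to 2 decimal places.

Since Q* = (2DS/H)^½, squaring gives Q*²·H = 2DS.
S = Q²H / (2D) = 1,752² × 18.6 / (2 × 60,900) = 468.7420

$468.74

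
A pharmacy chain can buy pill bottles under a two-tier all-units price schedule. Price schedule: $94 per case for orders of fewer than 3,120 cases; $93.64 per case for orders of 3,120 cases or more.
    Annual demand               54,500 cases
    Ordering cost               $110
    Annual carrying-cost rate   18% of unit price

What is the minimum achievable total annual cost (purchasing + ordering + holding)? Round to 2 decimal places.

$5,131,595.59

H₁ = 18%×$94 = $16.9200;  H₂ = 18%×$93.64 = $16.8552
EOQ₁ = √(2×54,500×110/16.9200) = 841.80  (< 3,120, feasible at tier 1)
EOQ₂ = √(2×54,500×110/16.8552) = 843.42  (< 3,120 → use Q = 3,120 at tier-2 price)
TC(tier 1 (EOQ₁), Q≈841.8) = $5,137,243.27
TC(tier 2, Q≈3,120.0) = $5,131,595.59
Minimum at tier 2: $5,131,595.59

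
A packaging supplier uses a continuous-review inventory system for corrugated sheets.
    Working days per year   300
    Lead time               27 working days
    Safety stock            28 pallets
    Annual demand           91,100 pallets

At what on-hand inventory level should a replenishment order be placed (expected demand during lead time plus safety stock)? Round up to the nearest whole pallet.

Daily demand d = 91,100 / 300 = 303.667 pallets/day
Demand during lead time = 303.667 × 27 = 8,199.00
Reorder point = 8,199.00 + 28 = 8,227.00 → round up

8,227 pallets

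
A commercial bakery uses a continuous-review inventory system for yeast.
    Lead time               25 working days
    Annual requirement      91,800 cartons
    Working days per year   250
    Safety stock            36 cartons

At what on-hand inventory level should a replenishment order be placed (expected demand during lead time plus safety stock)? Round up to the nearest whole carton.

9,216 cartons

Daily demand d = 91,800 / 250 = 367.200 cartons/day
Demand during lead time = 367.200 × 25 = 9,180.00
Reorder point = 9,180.00 + 36 = 9,216.00 → round up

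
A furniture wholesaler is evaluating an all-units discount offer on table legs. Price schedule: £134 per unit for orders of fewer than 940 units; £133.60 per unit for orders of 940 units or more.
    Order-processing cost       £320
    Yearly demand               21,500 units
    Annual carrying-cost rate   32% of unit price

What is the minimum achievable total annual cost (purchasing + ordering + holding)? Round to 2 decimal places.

H₁ = 32%×£134 = £42.8800;  H₂ = 32%×£133.60 = £42.7520
EOQ₁ = √(2×21,500×320/42.8800) = 566.48  (< 940, feasible at tier 1)
EOQ₂ = √(2×21,500×320/42.7520) = 567.32  (< 940 → use Q = 940 at tier-2 price)
TC(tier 1 (EOQ₁), Q≈566.5) = £2,905,290.51
TC(tier 2, Q≈940.0) = £2,899,812.59
Minimum at tier 2: £2,899,812.59

£2,899,812.59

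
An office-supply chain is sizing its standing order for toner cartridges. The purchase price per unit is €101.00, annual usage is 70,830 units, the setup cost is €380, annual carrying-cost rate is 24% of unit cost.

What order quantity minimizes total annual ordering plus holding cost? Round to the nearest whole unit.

1,490 units

H = i·C = 0.24 × €101 = €24.2400 per unit-year
Optimal lot size Q* = (2 × 70,830 × €380 / €24.24)^½ ≈ 1,490.22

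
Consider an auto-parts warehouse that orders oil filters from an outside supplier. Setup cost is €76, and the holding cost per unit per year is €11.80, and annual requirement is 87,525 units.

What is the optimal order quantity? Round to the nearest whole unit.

2DS/H = 2·87,525·76/11.8 = 1,127,440.68
EOQ = √1,127,440.68 ≈ 1,061.81

1,062 units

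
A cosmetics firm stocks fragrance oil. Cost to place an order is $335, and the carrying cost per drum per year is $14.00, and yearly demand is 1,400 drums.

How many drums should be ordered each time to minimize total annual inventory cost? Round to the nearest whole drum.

259 drums

Q* = √(2·D·S / H) = √(2·1,400·335 / 14) = √67,000.0 ≈ 258.84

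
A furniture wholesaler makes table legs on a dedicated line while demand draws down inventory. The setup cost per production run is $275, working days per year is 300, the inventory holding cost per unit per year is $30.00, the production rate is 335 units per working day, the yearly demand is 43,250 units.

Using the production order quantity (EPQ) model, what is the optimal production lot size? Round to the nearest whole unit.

1,180 units

d = 43,250/300 = 144.1667 units/day;  effective holding cost H(1 − d/p) = 30·(1 − 144.1667/335) = 17.08955
Q* = √(2DS / H_eff) = √(2·43,250·275 / 17.08955) ≈ 1,179.80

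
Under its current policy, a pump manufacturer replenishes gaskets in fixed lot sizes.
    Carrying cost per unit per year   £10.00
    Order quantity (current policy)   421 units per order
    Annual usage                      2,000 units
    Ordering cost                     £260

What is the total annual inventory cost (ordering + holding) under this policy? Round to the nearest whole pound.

Ordering: D/Q × S = 2,000/421 × £260 = £1,235.15
Holding:  Q/2 × H = 421/2 × £10 = £2,105.00
Total = £1,235.15 + £2,105.00 = £3,340.15

£3,340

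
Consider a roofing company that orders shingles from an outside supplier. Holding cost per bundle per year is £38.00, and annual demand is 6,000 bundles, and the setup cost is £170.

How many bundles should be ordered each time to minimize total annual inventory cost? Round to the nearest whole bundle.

232 bundles

Q* = √(2·D·S / H) = √(2·6,000·170 / 38) = √53,684.2 ≈ 231.70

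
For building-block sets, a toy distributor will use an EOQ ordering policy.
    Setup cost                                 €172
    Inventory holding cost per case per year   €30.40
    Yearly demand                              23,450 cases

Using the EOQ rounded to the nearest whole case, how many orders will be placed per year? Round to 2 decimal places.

2DS/H = 2·23,450·172/30.4 = 265,355.26
EOQ = √265,355.26 ≈ 515.13 → Q = 515
N = D/Q = 23,450/515 ≈ 45.534 orders/yr

45.53 orders per year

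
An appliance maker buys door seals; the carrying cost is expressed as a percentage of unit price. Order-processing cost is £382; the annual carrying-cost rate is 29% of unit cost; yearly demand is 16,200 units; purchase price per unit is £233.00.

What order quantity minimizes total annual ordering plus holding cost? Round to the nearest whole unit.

Carrying cost H = £233 × 29% = £67.5700/unit/yr
2DS/H = 2·16,200·382/67.57 = 183,170.05
EOQ = √183,170.05 ≈ 427.98

428 units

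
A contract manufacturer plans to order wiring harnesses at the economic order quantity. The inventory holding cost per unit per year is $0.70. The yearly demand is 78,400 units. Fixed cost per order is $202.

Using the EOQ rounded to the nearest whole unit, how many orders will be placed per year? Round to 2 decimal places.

2DS/H = 2·78,400·202/0.7 = 45,248,000.00
EOQ = √45,248,000.00 ≈ 6,726.66 → Q = 6,727
N = D/Q = 78,400/6,727 ≈ 11.655 orders/yr

11.65 orders per year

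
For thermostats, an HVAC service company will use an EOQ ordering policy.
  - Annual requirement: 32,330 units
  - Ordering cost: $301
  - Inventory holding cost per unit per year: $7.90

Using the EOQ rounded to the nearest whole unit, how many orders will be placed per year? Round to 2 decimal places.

20.59 orders per year

EOQ = √(2DS/H) = √(2 × 32,330 × 301 / 7.9)
    = √(2,463,627.85) ≈ 1,569.59 → Q = 1,570
Orders per year = D/Q = 32,330 / 1,570 = 20.592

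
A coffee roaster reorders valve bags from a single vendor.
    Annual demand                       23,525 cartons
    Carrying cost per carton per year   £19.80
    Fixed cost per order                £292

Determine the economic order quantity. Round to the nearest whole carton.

Optimal lot size Q* = (2 × 23,525 × £292 / £19.8)^½ ≈ 832.99

833 cartons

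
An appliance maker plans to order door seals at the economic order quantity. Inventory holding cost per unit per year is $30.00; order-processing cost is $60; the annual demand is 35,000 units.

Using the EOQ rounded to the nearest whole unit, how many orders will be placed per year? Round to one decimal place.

EOQ = √(2DS/H) = √(2 × 35,000 × 60 / 30)
    = √(140,000.00) ≈ 374.17 → Q = 374
Orders per year = D/Q = 35,000 / 374 = 93.583

93.6 orders per year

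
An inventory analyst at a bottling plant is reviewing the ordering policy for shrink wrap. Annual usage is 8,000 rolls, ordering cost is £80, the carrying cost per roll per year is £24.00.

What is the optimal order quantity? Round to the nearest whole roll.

231 rolls

Q* = √(2·D·S / H) = √(2·8,000·80 / 24) = √53,333.3 ≈ 230.94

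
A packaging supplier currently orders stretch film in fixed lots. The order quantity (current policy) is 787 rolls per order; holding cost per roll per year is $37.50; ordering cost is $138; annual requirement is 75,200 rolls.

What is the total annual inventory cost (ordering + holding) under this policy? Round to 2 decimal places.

Ordering: D/Q × S = 75,200/787 × $138 = $13,186.28
Holding:  Q/2 × H = 787/2 × $37.5 = $14,756.25
Total = $13,186.28 + $14,756.25 = $27,942.53

$27,942.53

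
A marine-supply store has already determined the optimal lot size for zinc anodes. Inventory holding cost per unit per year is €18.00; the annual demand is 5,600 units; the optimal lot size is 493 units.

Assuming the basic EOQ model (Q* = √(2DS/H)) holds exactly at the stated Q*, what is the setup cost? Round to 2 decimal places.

€390.61

EOQ relation: Q² = 2DS/H, so rearrange for the unknown.
S = Q²H / (2D) = 493² × 18 / (2 × 5,600) = 390.6145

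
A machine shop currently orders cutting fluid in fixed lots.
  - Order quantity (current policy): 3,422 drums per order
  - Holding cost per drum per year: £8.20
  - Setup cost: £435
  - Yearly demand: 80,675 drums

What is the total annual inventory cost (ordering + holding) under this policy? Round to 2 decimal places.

£24,285.50

Ordering: D/Q × S = 80,675/3,422 × £435 = £10,255.30
Holding:  Q/2 × H = 3,422/2 × £8.2 = £14,030.20
Total = £10,255.30 + £14,030.20 = £24,285.50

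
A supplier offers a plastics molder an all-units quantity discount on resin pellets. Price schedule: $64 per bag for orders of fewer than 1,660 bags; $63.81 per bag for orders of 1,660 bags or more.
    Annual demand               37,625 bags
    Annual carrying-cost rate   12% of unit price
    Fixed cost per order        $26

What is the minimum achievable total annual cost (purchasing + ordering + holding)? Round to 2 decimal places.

H₁ = 12%×$64 = $7.6800;  H₂ = 12%×$63.81 = $7.6572
EOQ₁ = √(2×37,625×26/7.6800) = 504.73  (< 1,660, feasible at tier 1)
EOQ₂ = √(2×37,625×26/7.6572) = 505.48  (< 1,660 → use Q = 1,660 at tier-2 price)
TC(tier 1 (EOQ₁), Q≈504.7) = $2,411,876.33
TC(tier 2, Q≈1,660.0) = $2,407,796.03
Minimum at tier 2: $2,407,796.03

$2,407,796.03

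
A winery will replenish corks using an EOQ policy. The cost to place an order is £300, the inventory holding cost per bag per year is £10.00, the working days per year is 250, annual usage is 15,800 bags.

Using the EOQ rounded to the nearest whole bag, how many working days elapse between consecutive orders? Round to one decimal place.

15.4 days

2DS/H = 2·15,800·300/10 = 948,000.00
EOQ = √948,000.00 ≈ 973.65 → Q = 974 bags
T = Q/D × 250 days = 974/15,800 × 250 = 15.411 days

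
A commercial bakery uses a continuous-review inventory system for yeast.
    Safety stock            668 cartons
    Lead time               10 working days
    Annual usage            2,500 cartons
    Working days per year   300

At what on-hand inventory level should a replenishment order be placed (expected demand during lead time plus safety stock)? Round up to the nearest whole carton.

752 cartons

Daily demand d = 2,500 / 300 = 8.333 cartons/day
Demand during lead time = 8.333 × 10 = 83.33
Reorder point = 83.33 + 668 = 751.33 → round up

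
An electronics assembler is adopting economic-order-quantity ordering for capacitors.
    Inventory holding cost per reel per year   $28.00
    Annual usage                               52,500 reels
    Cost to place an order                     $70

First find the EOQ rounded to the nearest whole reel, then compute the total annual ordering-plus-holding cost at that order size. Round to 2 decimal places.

Q* = √(2·D·S / H) = √(2·52,500·70 / 28) = √262,500.0 ≈ 512.35 → Q = 512 reels
Ordering: D/Q × S = 52,500/512 × $70 = $7,177.73
Holding:  Q/2 × H = 512/2 × $28 = $7,168.00
Total = $7,177.73 + $7,168.00 = $14,345.73

$14,345.73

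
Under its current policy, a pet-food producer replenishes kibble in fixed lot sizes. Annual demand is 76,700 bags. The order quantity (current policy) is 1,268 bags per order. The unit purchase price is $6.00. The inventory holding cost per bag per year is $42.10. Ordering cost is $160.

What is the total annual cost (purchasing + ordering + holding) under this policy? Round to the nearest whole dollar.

$496,570

Ordering: D/Q × S = 76,700/1,268 × $160 = $9,678.23
Holding:  Q/2 × H = 1,268/2 × $42.1 = $26,691.40
Purchase cost = D·C = 76,700 × 6 = $460,200.00
Total = $9,678.23 + $26,691.40 + $460,200.00 = $496,569.63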